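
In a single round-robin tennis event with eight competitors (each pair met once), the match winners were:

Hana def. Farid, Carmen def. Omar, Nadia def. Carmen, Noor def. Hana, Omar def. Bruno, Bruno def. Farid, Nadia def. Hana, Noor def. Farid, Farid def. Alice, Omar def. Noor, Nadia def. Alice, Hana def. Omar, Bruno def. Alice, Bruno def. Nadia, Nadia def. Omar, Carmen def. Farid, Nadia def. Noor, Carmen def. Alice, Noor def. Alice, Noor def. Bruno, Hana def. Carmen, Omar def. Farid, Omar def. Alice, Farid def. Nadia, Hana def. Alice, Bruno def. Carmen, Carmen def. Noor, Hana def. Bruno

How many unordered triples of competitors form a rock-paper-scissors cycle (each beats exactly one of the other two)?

11

Win totals: Nadia 5, Omar 4, Alice 0, Bruno 4, Farid 2, Hana 5, Carmen 4, Noor 4.
A competitor with w wins dominates both others in C(w,2) triples; summing gives 10 + 6 + 0 + 6 + 1 + 10 + 6 + 6 = 45 transitive triples.
Total triples C(8,3) = 56, so cyclic triples = 56 − 45 = 11.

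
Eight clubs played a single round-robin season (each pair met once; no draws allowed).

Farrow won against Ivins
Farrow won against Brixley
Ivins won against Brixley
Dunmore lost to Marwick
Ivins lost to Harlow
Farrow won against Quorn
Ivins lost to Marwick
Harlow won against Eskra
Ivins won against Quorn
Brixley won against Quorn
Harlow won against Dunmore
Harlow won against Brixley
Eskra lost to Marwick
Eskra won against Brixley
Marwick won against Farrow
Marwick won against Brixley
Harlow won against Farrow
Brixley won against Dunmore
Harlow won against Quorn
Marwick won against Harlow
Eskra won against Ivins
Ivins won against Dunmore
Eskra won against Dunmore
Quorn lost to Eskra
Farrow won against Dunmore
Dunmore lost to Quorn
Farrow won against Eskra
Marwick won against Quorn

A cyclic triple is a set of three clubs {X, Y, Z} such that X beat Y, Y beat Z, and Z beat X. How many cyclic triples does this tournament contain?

0

Win totals: Dunmore 0, Brixley 2, Marwick 7, Quorn 1, Harlow 6, Eskra 4, Ivins 3, Farrow 5.
A club with w wins dominates both others in C(w,2) triples; summing gives 0 + 1 + 21 + 0 + 15 + 6 + 3 + 10 = 56 transitive triples.
Total triples C(8,3) = 56, so cyclic triples = 56 − 56 = 0.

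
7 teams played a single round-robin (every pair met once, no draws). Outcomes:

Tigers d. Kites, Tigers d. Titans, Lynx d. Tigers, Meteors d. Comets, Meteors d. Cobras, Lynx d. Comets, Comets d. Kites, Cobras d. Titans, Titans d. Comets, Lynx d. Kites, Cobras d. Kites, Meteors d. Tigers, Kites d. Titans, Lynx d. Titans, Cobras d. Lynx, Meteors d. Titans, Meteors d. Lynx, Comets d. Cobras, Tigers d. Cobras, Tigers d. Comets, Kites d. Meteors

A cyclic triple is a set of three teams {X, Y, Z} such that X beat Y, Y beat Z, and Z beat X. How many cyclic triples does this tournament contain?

8

Win totals: Comets 2, Tigers 4, Cobras 3, Kites 2, Titans 1, Lynx 4, Meteors 5.
A team with w wins dominates both others in C(w,2) triples; summing gives 1 + 6 + 3 + 1 + 0 + 6 + 10 = 27 transitive triples.
Total triples C(7,3) = 35, so cyclic triples = 35 − 27 = 8.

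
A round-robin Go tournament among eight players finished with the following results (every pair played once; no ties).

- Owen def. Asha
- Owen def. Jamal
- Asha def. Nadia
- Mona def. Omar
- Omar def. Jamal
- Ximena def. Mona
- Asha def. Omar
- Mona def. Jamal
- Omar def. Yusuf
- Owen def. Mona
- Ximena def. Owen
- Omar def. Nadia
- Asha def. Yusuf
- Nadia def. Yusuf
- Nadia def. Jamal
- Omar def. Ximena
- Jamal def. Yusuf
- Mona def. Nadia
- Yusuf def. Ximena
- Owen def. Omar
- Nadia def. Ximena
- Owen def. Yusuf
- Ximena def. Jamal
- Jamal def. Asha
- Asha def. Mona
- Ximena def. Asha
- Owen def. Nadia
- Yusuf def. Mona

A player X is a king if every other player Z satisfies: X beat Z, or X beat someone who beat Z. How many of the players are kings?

Mona cannot reach Owen in two steps.
Owen reaches everyone (king).
Jamal cannot reach Owen in two steps.
Omar reaches everyone (king).
Asha cannot reach Owen in two steps.
Ximena reaches everyone (king).
Nadia cannot reach Omar in two steps.
Yusuf reaches everyone (king).
Kings: Owen, Omar, Ximena, Yusuf — 4.

4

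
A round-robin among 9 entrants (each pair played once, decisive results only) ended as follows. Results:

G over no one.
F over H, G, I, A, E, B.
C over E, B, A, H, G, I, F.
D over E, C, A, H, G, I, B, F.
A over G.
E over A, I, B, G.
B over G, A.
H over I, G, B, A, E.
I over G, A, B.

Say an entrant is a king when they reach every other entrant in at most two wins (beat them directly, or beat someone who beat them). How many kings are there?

1

A cannot reach B, C, D, E, F, H, I in two steps.
B cannot reach C, D, E, F, H, I in two steps.
C cannot reach D in two steps.
D reaches everyone (king).
E cannot reach C, D, F, H in two steps.
F cannot reach C, D in two steps.
G cannot reach A, B, C, D, E, F, H, I in two steps.
H cannot reach C, D, F in two steps.
I cannot reach C, D, E, F, H in two steps.
Kings: D — 1.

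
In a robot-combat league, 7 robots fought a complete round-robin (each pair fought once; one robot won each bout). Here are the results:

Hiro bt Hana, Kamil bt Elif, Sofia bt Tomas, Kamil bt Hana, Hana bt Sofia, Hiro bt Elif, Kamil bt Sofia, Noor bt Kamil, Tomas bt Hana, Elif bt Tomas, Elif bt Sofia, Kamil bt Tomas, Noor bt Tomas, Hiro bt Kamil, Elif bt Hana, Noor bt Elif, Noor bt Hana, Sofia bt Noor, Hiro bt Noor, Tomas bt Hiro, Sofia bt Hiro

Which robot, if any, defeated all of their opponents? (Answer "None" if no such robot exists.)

None

Highest win total is Noor with 4 (out of 6 possible).
Noor lost to Sofia, Hiro, so no robot went undefeated.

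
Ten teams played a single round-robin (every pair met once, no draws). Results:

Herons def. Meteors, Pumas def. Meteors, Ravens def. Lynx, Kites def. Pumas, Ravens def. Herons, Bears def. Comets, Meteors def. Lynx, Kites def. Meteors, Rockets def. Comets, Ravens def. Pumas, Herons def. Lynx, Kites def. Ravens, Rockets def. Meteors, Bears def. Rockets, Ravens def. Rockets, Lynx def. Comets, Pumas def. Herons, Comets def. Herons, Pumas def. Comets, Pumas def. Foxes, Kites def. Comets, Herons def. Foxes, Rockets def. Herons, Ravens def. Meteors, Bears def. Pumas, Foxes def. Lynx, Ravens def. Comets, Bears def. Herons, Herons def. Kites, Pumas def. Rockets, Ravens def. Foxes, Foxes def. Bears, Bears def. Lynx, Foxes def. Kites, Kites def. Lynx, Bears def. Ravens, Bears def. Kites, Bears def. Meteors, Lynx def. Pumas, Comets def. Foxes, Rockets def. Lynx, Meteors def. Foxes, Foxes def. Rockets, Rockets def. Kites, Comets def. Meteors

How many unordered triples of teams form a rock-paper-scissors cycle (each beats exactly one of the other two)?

24

Win totals: Bears 8, Foxes 4, Kites 5, Meteors 2, Lynx 2, Pumas 5, Herons 4, Rockets 5, Comets 3, Ravens 7.
A team with w wins dominates both others in C(w,2) triples; summing gives 28 + 6 + 10 + 1 + 1 + 10 + 6 + 10 + 3 + 21 = 96 transitive triples.
Total triples C(10,3) = 120, so cyclic triples = 120 − 96 = 24.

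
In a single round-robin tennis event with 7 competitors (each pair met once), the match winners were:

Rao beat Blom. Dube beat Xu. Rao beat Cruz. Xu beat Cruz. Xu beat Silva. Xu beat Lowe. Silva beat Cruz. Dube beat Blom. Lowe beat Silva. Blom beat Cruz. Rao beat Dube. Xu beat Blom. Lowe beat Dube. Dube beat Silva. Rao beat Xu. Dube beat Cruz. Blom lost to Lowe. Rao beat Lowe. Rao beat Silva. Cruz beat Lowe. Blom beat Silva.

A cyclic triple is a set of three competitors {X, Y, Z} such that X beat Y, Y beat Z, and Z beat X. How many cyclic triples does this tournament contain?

4

Win totals: Xu 4, Lowe 3, Rao 6, Silva 1, Dube 4, Blom 2, Cruz 1.
A competitor with w wins dominates both others in C(w,2) triples; summing gives 6 + 3 + 15 + 0 + 6 + 1 + 0 = 31 transitive triples.
Total triples C(7,3) = 35, so cyclic triples = 35 − 31 = 4.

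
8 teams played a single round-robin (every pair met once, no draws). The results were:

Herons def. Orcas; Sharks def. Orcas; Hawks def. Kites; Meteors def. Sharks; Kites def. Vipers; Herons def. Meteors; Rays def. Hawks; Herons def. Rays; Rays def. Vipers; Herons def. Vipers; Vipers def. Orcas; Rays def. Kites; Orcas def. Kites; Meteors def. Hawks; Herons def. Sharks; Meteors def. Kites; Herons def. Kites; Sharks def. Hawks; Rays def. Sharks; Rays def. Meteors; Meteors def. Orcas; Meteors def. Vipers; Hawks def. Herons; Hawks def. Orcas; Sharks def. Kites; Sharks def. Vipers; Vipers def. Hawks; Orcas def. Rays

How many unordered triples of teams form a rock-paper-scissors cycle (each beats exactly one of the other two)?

Win totals: Sharks 4, Kites 1, Orcas 2, Hawks 3, Meteors 5, Herons 6, Vipers 2, Rays 5.
A team with w wins dominates both others in C(w,2) triples; summing gives 6 + 0 + 1 + 3 + 10 + 15 + 1 + 10 = 46 transitive triples.
Total triples C(8,3) = 56, so cyclic triples = 56 − 46 = 10.

10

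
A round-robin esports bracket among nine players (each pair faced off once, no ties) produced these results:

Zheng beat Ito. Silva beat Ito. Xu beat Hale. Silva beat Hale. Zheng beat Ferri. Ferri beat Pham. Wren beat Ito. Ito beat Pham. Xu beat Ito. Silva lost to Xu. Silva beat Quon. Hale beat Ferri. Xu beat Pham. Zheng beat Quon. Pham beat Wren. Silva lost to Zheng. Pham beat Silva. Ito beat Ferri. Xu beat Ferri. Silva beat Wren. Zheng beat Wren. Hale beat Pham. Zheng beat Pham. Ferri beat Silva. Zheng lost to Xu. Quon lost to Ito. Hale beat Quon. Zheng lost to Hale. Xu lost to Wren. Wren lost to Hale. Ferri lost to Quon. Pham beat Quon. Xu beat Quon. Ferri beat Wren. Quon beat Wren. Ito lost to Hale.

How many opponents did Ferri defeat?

Ferri's results: beat Silva, Wren, Pham; lost to Hale, Zheng, Xu, Ito, Quon.
That is 3 wins.

3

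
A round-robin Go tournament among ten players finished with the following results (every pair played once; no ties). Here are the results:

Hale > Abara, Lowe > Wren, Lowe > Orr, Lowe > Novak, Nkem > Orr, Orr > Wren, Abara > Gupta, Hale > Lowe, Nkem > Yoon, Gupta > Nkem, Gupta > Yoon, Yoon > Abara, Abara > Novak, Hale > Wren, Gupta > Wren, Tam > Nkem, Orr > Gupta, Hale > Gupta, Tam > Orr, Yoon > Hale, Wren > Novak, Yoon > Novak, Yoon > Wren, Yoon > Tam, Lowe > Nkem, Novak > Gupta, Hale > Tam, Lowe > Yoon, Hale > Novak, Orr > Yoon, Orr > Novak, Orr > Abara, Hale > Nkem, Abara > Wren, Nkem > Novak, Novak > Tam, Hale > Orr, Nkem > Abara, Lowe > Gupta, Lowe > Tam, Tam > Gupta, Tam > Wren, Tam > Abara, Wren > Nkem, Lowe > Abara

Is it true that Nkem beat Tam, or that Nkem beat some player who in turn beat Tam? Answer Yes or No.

Nkem did not beat Tam directly.
Nkem beat Abara, Novak, Orr, Yoon. Of those, Novak beat Tam.

Yes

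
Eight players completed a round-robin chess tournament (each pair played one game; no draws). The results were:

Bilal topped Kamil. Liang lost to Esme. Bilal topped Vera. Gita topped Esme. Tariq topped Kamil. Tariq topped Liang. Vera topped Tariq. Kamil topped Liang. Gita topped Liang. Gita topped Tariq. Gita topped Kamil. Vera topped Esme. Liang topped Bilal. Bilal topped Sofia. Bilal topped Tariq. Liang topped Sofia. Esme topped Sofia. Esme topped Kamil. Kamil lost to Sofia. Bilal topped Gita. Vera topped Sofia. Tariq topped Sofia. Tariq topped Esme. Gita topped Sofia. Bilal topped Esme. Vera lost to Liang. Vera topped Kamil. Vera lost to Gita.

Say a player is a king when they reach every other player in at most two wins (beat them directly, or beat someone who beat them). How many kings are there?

3

Bilal reaches everyone (king).
Sofia cannot reach Bilal, Tariq, Gita, Vera, Esme in two steps.
Tariq cannot reach Gita in two steps.
Gita reaches everyone (king).
Liang reaches everyone (king).
Vera cannot reach Bilal, Gita in two steps.
Esme cannot reach Tariq, Gita in two steps.
Kamil cannot reach Tariq, Gita, Esme in two steps.
Kings: Bilal, Gita, Liang — 3.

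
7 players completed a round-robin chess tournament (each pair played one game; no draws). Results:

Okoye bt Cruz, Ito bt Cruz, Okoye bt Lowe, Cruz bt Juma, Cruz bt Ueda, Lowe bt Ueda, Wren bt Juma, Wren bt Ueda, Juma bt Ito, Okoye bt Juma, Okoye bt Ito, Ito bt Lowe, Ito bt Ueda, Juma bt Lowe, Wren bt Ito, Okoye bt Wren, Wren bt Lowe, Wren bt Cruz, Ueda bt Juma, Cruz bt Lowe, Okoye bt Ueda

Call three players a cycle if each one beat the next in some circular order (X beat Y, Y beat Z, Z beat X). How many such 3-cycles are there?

Win totals: Ito 3, Juma 2, Cruz 3, Wren 5, Okoye 6, Ueda 1, Lowe 1.
A player with w wins dominates both others in C(w,2) triples; summing gives 3 + 1 + 3 + 10 + 15 + 0 + 0 = 32 transitive triples.
Total triples C(7,3) = 35, so cyclic triples = 35 − 32 = 3.

3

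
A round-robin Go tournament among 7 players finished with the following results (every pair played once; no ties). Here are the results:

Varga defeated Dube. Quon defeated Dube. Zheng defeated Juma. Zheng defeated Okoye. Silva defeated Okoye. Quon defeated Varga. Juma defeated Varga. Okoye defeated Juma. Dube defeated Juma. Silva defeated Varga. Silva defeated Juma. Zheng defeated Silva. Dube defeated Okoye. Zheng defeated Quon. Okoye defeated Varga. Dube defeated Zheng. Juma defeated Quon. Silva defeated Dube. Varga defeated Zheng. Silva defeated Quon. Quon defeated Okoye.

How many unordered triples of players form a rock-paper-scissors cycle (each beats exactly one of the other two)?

Win totals: Okoye 2, Dube 3, Juma 2, Silva 5, Zheng 4, Varga 2, Quon 3.
A player with w wins dominates both others in C(w,2) triples; summing gives 1 + 3 + 1 + 10 + 6 + 1 + 3 = 25 transitive triples.
Total triples C(7,3) = 35, so cyclic triples = 35 − 25 = 10.

10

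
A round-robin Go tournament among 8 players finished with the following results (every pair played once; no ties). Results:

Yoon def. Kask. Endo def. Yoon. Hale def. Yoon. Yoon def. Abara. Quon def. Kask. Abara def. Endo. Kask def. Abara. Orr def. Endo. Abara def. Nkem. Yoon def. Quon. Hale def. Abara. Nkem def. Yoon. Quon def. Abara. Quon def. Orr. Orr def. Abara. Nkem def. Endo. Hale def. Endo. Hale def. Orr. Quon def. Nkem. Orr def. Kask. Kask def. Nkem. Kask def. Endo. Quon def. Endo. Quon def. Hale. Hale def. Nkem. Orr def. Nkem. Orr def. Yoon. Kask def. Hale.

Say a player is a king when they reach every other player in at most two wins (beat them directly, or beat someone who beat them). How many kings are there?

4

Abara cannot reach Quon, Hale, Kask, Orr in two steps.
Quon reaches everyone (king).
Yoon reaches everyone (king).
Hale reaches everyone (king).
Kask cannot reach Quon in two steps.
Endo cannot reach Hale, Nkem, Orr in two steps.
Nkem cannot reach Hale, Orr in two steps.
Orr reaches everyone (king).
Kings: Quon, Yoon, Hale, Orr — 4.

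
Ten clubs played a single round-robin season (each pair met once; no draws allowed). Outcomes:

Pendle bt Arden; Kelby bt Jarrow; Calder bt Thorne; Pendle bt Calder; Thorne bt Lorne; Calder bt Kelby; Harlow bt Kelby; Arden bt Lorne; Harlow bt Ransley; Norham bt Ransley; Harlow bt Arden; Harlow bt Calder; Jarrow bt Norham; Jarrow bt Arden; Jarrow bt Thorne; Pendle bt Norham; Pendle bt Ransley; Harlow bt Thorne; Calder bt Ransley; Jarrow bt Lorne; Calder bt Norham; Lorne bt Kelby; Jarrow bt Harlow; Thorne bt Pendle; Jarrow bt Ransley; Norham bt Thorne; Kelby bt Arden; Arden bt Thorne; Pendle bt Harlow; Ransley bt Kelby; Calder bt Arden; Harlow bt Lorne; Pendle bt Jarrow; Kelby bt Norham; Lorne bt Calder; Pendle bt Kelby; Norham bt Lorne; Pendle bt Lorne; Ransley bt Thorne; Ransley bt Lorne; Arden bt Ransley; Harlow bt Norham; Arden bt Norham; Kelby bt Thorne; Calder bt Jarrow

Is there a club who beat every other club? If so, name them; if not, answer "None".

None

Highest win total is Pendle with 8 (out of 9 possible).
Pendle lost to Thorne, so no club went undefeated.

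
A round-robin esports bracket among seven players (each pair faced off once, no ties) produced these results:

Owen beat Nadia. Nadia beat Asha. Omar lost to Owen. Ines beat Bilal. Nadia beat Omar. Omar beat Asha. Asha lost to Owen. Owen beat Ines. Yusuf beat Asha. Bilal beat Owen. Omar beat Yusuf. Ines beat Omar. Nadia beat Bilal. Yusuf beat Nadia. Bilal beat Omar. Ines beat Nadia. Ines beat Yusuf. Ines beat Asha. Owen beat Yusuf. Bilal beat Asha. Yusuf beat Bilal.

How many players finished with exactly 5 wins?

Win totals: Nadia 3, Asha 0, Ines 5, Owen 5, Bilal 3, Omar 2, Yusuf 3.
Exactly 5: Ines, Owen — 2 players.

2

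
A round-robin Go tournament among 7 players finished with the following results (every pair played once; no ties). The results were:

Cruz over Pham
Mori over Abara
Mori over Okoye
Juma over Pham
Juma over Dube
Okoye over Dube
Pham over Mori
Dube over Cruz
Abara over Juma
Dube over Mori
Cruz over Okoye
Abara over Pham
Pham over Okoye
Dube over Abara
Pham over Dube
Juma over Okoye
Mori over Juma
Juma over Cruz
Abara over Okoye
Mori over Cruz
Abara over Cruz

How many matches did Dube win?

3

Dube's results: beat Mori, Abara, Cruz; lost to Okoye, Pham, Juma.
That is 3 wins.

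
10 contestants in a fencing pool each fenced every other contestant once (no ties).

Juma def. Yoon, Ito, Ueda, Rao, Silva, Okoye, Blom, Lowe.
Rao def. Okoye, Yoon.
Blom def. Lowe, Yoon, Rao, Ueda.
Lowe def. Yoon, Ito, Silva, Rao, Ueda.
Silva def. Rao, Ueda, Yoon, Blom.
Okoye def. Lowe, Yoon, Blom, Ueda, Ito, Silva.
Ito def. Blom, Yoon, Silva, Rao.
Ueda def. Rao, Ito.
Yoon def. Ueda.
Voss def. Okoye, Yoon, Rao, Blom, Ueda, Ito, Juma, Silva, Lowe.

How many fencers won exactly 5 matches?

Win totals: Ueda 2, Voss 9, Yoon 1, Ito 4, Silva 4, Blom 4, Okoye 6, Juma 8, Lowe 5, Rao 2.
Exactly 5: Lowe — 1 fencer.

1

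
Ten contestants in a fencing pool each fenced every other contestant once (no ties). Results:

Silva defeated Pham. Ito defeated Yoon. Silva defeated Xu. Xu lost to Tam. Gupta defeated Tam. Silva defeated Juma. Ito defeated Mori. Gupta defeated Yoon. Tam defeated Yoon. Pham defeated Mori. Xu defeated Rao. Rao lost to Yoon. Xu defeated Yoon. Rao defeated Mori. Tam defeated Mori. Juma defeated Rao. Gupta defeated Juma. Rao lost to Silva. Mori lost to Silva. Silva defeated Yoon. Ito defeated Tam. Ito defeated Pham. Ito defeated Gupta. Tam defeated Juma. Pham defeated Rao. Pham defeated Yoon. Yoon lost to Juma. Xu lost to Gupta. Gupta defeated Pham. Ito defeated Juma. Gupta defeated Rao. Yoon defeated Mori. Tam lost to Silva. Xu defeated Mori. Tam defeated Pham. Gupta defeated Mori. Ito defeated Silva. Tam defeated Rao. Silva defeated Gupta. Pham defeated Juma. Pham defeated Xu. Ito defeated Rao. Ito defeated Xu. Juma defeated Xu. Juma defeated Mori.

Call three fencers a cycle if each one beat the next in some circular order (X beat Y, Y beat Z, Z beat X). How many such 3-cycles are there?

0

Win totals: Silva 8, Tam 6, Juma 4, Yoon 2, Ito 9, Pham 5, Rao 1, Mori 0, Xu 3, Gupta 7.
A fencer with w wins dominates both others in C(w,2) triples; summing gives 28 + 15 + 6 + 1 + 36 + 10 + 0 + 0 + 3 + 21 = 120 transitive triples.
Total triples C(10,3) = 120, so cyclic triples = 120 − 120 = 0.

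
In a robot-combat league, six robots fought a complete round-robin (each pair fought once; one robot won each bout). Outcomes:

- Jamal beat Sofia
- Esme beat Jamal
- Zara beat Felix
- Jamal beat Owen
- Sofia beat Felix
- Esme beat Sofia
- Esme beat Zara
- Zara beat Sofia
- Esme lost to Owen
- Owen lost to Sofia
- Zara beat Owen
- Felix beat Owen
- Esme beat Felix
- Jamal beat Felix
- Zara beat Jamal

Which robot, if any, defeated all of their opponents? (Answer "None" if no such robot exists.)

None

Highest win total is Zara with 4 (out of 5 possible).
Zara lost to Esme, so no robot went undefeated.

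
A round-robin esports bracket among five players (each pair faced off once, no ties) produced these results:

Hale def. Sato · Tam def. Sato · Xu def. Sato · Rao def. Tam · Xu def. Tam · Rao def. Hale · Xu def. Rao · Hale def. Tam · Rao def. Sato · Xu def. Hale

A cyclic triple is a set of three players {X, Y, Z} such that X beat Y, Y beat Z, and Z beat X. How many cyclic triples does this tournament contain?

Win totals: Rao 3, Hale 2, Sato 0, Tam 1, Xu 4.
A player with w wins dominates both others in C(w,2) triples; summing gives 3 + 1 + 0 + 0 + 6 = 10 transitive triples.
Total triples C(5,3) = 10, so cyclic triples = 10 − 10 = 0.

0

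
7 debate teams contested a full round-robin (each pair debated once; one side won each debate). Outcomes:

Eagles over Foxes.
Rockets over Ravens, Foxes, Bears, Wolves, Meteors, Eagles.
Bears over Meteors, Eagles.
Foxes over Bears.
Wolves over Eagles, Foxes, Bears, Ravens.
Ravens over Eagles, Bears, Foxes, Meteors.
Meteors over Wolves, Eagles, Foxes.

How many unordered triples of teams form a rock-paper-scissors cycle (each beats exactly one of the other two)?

4

Win totals: Foxes 1, Ravens 4, Wolves 4, Eagles 1, Rockets 6, Bears 2, Meteors 3.
A team with w wins dominates both others in C(w,2) triples; summing gives 0 + 6 + 6 + 0 + 15 + 1 + 3 = 31 transitive triples.
Total triples C(7,3) = 35, so cyclic triples = 35 − 31 = 4.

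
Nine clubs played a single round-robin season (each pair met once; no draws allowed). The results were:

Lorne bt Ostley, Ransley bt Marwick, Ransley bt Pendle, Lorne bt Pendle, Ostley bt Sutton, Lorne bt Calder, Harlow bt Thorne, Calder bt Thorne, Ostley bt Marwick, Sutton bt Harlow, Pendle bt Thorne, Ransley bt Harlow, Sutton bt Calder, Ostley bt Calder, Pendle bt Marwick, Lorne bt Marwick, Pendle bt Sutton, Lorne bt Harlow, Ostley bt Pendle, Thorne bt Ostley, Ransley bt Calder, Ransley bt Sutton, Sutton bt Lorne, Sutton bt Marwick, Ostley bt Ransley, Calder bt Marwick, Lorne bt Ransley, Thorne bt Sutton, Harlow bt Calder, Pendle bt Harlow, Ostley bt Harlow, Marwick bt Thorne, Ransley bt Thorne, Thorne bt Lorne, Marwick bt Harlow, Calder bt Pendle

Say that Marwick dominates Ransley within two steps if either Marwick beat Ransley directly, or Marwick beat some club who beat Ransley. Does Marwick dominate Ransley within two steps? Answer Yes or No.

No

Marwick did not beat Ransley directly.
Marwick beat Thorne, Harlow, but each of them lost to Ransley. No two-step path.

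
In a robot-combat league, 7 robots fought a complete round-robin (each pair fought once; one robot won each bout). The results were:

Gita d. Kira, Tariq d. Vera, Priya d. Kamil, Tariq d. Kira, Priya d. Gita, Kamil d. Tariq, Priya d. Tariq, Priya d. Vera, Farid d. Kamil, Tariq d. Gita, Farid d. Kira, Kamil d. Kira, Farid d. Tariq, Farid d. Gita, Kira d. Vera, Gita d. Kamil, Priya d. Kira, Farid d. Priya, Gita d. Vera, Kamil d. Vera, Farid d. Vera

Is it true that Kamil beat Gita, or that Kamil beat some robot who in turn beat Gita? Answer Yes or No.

Kamil did not beat Gita directly.
Kamil beat Vera, Kira, Tariq. Of those, Tariq beat Gita.

Yes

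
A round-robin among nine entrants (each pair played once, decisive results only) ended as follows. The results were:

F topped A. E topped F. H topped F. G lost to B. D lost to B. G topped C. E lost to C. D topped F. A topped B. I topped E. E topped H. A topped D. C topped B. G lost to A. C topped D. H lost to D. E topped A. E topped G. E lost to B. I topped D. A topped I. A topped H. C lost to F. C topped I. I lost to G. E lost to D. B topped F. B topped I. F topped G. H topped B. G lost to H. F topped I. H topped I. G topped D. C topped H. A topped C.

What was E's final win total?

E's results: beat A, F, G, H; lost to B, C, D, I.
That is 4 wins.

4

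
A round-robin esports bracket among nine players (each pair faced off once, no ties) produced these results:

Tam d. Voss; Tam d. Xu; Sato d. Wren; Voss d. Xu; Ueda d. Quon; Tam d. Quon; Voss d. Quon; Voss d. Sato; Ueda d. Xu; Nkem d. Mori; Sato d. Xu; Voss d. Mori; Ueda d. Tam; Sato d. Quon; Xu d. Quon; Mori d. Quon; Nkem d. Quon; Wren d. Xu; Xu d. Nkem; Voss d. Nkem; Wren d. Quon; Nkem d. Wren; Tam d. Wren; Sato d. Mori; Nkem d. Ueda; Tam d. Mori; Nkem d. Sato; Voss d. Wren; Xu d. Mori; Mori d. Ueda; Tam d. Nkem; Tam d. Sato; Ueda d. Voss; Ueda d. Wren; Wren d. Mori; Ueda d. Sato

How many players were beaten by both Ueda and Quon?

Ueda beat: Sato, Tam, Voss, Wren, Xu, Quon.
Quon beat: no one.
No one was beaten by both.

0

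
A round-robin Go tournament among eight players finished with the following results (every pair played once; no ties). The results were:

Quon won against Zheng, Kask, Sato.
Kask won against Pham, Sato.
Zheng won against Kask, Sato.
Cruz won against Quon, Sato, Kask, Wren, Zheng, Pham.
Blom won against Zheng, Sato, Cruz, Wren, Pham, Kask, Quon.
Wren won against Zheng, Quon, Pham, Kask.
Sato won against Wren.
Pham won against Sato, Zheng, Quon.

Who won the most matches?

Win totals: Cruz 6, Kask 2, Blom 7, Quon 3, Sato 1, Zheng 2, Wren 4, Pham 3.
Blom leads with 7 wins (next highest: 6).

Blom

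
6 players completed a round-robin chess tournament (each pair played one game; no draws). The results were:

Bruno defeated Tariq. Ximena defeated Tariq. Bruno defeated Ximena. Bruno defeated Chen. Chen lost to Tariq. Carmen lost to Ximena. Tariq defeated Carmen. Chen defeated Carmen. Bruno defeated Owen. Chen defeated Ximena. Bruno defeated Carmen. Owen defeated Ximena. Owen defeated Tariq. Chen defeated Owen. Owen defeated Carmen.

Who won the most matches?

Bruno

Win totals: Tariq 2, Ximena 2, Bruno 5, Carmen 0, Chen 3, Owen 3.
Bruno leads with 5 wins (next highest: 3).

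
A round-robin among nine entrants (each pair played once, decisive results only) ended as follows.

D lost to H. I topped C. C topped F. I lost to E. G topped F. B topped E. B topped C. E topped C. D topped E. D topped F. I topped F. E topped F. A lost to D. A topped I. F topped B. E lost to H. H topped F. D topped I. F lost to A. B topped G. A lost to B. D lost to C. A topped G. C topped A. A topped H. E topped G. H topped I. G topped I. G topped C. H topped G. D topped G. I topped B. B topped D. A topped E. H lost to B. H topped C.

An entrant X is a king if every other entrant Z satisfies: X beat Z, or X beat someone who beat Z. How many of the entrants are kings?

6

A reaches everyone (king).
B reaches everyone (king).
C reaches everyone (king).
D reaches everyone (king).
E cannot reach H in two steps.
F cannot reach I in two steps.
G cannot reach E, H in two steps.
H reaches everyone (king).
I reaches everyone (king).
Kings: A, B, C, D, H, I — 6.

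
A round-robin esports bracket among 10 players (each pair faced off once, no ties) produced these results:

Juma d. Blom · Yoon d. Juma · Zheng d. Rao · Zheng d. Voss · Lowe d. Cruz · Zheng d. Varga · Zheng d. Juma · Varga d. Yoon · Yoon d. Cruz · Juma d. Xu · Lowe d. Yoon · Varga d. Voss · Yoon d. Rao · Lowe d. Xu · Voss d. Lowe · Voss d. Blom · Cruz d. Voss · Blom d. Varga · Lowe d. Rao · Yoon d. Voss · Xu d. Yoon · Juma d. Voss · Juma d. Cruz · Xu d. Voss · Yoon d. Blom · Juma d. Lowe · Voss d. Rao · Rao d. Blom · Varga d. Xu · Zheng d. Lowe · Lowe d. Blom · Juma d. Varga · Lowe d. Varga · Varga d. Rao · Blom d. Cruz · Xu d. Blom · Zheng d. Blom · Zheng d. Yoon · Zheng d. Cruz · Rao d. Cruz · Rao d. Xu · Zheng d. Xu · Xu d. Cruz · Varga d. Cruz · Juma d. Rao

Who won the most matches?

Win totals: Cruz 1, Xu 4, Varga 5, Blom 2, Lowe 6, Voss 3, Juma 7, Rao 3, Yoon 5, Zheng 9.
Zheng leads with 9 wins (next highest: 7).

Zheng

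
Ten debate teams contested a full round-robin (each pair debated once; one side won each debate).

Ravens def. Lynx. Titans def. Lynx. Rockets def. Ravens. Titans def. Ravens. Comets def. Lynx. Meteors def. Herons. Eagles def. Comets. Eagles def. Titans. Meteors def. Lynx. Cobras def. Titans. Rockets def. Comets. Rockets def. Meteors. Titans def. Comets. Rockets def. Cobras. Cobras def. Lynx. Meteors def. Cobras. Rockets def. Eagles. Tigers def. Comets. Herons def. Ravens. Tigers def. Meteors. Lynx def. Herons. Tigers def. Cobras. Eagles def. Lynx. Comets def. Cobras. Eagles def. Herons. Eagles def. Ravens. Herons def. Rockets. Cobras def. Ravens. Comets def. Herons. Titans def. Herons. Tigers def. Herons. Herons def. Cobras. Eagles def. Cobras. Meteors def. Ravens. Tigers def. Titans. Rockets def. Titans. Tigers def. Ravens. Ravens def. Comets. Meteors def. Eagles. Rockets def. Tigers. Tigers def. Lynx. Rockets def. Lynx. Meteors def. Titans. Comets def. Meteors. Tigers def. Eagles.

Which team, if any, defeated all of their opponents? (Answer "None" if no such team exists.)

None

Highest win total is Tigers with 8 (out of 9 possible).
Tigers lost to Rockets, so no team went undefeated.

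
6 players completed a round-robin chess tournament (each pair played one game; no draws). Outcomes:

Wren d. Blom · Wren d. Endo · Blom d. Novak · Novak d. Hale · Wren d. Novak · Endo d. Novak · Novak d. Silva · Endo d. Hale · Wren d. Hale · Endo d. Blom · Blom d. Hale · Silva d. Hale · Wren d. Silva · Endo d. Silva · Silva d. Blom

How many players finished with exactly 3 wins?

0

Win totals: Silva 2, Novak 2, Hale 0, Endo 4, Wren 5, Blom 2.
No player has exactly 3 wins.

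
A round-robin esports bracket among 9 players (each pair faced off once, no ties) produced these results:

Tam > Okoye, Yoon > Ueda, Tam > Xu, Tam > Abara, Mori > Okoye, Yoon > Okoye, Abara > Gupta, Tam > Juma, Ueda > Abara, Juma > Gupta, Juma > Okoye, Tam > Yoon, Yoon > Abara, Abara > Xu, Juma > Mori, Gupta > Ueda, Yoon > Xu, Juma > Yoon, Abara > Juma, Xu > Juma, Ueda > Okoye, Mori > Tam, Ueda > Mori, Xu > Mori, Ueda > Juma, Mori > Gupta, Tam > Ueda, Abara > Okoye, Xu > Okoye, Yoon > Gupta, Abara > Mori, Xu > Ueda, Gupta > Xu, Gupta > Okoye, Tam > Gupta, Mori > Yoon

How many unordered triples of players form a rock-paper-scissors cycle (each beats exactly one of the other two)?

16

Win totals: Ueda 4, Tam 7, Juma 4, Yoon 5, Gupta 3, Mori 4, Abara 5, Xu 4, Okoye 0.
A player with w wins dominates both others in C(w,2) triples; summing gives 6 + 21 + 6 + 10 + 3 + 6 + 10 + 6 + 0 = 68 transitive triples.
Total triples C(9,3) = 84, so cyclic triples = 84 − 68 = 16.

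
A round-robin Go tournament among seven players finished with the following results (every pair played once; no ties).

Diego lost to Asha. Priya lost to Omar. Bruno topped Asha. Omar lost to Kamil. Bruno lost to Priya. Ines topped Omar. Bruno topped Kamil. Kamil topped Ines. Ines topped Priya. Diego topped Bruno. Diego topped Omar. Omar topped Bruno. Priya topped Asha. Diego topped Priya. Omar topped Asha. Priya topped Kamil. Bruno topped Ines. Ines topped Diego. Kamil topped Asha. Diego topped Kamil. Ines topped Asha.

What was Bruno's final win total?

3

Bruno's results: beat Ines, Asha, Kamil; lost to Priya, Diego, Omar.
That is 3 wins.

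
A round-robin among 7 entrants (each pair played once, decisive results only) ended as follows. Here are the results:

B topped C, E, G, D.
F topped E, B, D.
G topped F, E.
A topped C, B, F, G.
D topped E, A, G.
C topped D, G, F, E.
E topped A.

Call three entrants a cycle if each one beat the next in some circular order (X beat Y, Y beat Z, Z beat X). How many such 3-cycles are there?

Win totals: A 4, B 4, C 4, D 3, E 1, F 3, G 2.
An entrant with w wins dominates both others in C(w,2) triples; summing gives 6 + 6 + 6 + 3 + 0 + 3 + 1 = 25 transitive triples.
Total triples C(7,3) = 35, so cyclic triples = 35 − 25 = 10.

10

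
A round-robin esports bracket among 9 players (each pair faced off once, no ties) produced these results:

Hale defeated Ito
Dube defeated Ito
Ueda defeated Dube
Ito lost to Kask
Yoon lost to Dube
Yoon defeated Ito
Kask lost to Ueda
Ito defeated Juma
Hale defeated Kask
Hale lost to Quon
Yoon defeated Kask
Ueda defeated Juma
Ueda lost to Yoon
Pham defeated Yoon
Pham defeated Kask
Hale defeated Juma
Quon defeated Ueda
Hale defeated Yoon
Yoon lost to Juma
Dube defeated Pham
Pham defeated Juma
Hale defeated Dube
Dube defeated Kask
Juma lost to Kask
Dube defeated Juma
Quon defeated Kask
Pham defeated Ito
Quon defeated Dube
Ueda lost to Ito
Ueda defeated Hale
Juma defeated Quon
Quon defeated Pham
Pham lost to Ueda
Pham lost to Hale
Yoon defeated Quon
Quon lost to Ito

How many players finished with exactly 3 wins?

1

Win totals: Ueda 5, Kask 2, Yoon 4, Quon 5, Pham 4, Ito 3, Hale 6, Juma 2, Dube 5.
Exactly 3: Ito — 1 player.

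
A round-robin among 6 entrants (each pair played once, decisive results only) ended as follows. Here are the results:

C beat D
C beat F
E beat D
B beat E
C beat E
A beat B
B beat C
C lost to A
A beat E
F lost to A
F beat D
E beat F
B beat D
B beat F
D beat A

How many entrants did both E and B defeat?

2

E beat: D, F.
B beat: C, D, E, F.
Both beat: D, F — 2.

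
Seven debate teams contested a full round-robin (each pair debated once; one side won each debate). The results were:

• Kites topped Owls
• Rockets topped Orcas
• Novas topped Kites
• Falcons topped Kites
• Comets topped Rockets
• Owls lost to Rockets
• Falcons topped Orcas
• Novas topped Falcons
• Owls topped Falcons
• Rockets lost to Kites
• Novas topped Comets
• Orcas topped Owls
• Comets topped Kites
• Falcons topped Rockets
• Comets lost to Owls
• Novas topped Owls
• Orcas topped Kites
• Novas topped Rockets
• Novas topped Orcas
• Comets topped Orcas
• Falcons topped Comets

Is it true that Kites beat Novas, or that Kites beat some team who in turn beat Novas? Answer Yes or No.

No

Kites did not beat Novas directly.
Kites beat Rockets, Owls, but each of them lost to Novas. No two-step path.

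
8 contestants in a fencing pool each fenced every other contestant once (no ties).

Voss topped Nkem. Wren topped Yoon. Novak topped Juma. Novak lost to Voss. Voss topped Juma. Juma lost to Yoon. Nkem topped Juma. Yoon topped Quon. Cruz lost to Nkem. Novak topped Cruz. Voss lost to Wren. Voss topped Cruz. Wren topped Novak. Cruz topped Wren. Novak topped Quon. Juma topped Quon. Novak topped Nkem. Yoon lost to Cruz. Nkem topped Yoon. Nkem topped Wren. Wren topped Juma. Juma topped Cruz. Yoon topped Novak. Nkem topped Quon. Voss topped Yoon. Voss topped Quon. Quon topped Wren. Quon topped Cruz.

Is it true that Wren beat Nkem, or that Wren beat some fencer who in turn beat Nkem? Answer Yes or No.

Wren did not beat Nkem directly.
Wren beat Juma, Novak, Voss, Yoon. Of those, Novak beat Nkem.

Yes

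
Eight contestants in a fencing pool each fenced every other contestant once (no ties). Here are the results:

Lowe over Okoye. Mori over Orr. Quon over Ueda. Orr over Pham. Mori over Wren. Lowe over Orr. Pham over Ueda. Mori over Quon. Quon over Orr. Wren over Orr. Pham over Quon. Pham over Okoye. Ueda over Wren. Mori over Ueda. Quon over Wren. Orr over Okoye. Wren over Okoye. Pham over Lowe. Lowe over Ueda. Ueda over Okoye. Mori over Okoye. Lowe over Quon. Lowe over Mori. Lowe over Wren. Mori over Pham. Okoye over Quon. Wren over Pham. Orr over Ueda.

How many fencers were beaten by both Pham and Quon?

1

Pham beat: Okoye, Lowe, Quon, Ueda.
Quon beat: Orr, Ueda, Wren.
Both beat: Ueda — 1.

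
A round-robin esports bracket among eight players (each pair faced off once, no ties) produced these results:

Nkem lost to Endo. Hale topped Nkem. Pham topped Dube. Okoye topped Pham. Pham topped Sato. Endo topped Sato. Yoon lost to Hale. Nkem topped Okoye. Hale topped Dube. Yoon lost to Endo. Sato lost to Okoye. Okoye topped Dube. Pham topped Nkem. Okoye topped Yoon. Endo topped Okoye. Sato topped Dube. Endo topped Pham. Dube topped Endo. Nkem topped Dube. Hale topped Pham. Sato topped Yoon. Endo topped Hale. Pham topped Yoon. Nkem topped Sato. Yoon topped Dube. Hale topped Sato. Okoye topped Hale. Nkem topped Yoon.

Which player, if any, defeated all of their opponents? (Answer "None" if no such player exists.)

None

Highest win total is Endo with 6 (out of 7 possible).
Endo lost to Dube, so no player went undefeated.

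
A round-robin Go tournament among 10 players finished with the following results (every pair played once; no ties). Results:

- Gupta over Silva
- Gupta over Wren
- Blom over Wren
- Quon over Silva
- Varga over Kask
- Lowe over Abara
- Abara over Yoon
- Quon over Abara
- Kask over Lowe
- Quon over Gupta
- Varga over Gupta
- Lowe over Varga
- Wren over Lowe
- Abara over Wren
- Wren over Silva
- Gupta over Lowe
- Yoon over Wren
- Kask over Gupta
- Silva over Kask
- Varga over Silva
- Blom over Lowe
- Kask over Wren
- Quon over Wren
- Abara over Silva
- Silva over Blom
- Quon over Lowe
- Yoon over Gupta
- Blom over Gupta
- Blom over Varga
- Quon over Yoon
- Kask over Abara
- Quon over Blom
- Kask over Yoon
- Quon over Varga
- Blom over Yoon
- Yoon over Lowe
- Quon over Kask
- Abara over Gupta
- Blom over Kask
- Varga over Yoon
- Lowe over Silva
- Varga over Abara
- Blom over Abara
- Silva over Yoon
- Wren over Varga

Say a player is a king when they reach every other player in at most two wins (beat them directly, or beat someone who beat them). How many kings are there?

Abara cannot reach Quon in two steps.
Quon reaches everyone (king).
Kask cannot reach Quon, Blom in two steps.
Blom cannot reach Quon in two steps.
Wren cannot reach Quon in two steps.
Varga cannot reach Quon in two steps.
Gupta cannot reach Quon in two steps.
Yoon cannot reach Quon, Kask, Blom in two steps.
Silva cannot reach Quon in two steps.
Lowe cannot reach Quon in two steps.
Kings: Quon — 1.

1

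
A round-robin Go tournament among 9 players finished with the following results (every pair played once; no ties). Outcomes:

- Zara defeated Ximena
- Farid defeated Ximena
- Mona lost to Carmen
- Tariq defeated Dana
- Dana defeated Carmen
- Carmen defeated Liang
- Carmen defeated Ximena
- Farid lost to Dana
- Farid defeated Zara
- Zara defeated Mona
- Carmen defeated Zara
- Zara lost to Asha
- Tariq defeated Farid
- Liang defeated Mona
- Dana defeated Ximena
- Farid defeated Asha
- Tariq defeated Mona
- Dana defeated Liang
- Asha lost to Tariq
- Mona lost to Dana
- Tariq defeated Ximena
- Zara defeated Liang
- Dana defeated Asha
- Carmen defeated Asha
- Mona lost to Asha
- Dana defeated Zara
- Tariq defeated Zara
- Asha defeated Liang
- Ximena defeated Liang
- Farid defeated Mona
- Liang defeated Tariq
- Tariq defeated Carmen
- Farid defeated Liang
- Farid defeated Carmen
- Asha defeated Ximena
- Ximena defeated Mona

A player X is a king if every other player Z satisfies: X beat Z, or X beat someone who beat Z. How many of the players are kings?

3

Zara cannot reach Carmen, Farid, Asha, Dana in two steps.
Carmen cannot reach Farid, Dana in two steps.
Tariq reaches everyone (king).
Ximena cannot reach Zara, Carmen, Farid, Asha, Dana in two steps.
Farid cannot reach Dana in two steps.
Mona cannot reach Zara, Carmen, Tariq, Ximena, Farid, Liang, Asha, Dana in two steps.
Liang reaches everyone (king).
Asha cannot reach Carmen, Farid, Dana in two steps.
Dana reaches everyone (king).
Kings: Tariq, Liang, Dana — 3.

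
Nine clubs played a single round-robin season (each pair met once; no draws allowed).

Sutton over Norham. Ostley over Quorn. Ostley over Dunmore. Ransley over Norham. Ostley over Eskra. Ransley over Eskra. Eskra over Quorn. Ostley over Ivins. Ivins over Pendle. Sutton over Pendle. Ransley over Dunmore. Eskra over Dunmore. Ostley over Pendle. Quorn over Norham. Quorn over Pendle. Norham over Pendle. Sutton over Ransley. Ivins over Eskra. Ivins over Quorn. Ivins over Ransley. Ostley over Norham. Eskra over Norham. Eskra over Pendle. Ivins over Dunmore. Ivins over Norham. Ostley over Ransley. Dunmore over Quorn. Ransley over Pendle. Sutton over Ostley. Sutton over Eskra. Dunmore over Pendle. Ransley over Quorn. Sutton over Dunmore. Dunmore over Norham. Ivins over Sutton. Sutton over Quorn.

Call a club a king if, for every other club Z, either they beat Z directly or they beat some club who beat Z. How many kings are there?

3

Ostley reaches everyone (king).
Eskra cannot reach Ostley, Ivins, Sutton, Ransley in two steps.
Pendle cannot reach Ostley, Eskra, Norham, Ivins, Sutton, Quorn, Ransley, Dunmore in two steps.
Norham cannot reach Ostley, Eskra, Ivins, Sutton, Quorn, Ransley, Dunmore in two steps.
Ivins reaches everyone (king).
Sutton reaches everyone (king).
Quorn cannot reach Ostley, Eskra, Ivins, Sutton, Ransley, Dunmore in two steps.
Ransley cannot reach Ostley, Ivins, Sutton in two steps.
Dunmore cannot reach Ostley, Eskra, Ivins, Sutton, Ransley in two steps.
Kings: Ostley, Ivins, Sutton — 3.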